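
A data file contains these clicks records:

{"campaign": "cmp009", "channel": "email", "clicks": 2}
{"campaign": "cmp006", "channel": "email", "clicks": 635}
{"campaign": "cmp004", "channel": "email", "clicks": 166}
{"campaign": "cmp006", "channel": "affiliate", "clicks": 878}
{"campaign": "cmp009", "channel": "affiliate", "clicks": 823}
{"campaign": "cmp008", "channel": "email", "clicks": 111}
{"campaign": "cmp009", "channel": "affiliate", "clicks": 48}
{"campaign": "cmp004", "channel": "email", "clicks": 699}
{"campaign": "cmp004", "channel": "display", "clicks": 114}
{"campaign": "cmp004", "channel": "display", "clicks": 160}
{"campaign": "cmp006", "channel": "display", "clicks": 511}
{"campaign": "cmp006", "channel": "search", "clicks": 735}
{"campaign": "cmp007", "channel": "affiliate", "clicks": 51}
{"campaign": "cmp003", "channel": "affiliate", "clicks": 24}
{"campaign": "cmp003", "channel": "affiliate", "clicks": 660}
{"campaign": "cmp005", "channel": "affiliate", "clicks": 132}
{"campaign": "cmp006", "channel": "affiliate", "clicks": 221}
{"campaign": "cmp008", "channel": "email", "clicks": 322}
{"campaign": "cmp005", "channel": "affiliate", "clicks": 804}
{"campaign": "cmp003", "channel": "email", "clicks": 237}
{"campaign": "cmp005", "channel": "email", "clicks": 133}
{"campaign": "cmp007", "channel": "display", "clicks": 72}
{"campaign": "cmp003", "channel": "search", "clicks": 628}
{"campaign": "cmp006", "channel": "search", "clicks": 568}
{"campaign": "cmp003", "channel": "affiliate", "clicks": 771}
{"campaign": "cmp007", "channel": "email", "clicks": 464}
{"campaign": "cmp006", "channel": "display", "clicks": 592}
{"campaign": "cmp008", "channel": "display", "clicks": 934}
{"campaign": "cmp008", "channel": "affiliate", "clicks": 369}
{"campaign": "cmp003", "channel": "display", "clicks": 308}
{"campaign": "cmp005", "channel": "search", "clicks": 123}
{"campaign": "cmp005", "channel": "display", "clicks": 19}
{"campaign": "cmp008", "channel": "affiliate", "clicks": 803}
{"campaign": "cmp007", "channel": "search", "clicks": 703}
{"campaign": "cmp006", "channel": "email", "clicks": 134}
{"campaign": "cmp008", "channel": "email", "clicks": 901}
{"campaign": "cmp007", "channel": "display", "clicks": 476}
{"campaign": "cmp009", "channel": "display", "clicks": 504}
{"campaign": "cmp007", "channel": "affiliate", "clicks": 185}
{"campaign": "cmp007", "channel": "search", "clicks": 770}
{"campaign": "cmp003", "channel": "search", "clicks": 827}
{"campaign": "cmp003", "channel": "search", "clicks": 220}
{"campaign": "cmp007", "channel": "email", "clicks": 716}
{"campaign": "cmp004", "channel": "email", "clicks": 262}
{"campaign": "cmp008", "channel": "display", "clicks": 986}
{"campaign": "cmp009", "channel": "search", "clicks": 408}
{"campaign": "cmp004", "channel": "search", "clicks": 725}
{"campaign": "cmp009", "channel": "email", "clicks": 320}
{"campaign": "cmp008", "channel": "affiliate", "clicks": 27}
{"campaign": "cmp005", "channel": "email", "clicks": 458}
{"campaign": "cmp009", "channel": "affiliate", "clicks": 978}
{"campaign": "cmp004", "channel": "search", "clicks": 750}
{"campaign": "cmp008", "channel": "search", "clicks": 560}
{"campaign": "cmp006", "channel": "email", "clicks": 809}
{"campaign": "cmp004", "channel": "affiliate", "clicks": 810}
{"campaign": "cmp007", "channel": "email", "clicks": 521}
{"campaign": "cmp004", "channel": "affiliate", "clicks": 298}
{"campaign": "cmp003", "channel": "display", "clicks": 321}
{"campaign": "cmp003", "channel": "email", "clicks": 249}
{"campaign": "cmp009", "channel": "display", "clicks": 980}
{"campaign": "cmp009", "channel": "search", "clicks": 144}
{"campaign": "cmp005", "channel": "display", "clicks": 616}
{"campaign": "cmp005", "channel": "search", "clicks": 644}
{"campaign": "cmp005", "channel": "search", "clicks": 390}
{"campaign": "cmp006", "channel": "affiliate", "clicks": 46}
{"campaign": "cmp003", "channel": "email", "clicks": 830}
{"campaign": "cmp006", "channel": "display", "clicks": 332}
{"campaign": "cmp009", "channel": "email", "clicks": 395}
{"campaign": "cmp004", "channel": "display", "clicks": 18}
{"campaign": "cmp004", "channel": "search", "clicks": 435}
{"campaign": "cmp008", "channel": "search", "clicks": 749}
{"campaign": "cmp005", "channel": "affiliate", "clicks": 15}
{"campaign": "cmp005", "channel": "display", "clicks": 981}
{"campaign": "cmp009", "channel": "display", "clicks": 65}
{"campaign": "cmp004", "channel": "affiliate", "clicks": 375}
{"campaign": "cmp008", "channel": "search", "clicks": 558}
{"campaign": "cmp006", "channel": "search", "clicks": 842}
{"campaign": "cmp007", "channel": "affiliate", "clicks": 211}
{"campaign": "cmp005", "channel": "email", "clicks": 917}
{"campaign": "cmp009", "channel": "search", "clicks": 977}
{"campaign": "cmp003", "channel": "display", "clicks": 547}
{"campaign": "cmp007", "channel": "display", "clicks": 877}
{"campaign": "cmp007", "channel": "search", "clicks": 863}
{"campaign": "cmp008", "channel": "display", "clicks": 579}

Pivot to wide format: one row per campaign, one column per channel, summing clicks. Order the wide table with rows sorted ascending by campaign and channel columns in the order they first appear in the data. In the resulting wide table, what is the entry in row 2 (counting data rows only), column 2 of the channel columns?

1483

With rows sorted ascending by campaign, row 2 is campaign=cmp004. channel columns in first-appearance order: email, affiliate, display, search; column 2 is affiliate.
Long rows with campaign=cmp004, channel=affiliate: 810 + 298 + 375 = 1483.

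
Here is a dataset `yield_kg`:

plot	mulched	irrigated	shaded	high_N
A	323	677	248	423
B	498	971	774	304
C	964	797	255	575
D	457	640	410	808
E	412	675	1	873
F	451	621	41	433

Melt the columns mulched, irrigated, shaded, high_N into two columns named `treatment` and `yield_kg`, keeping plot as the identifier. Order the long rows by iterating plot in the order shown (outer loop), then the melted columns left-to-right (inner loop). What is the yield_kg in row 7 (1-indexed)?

24 rows total (6 × 4). Row 7: index ⌊(7-1)/4⌋ = 1 into plot → B; (7-1) mod 4 = 2 into the melted columns → shaded.
So row 7 is (B, shaded, 774); yield_kg = 774.

774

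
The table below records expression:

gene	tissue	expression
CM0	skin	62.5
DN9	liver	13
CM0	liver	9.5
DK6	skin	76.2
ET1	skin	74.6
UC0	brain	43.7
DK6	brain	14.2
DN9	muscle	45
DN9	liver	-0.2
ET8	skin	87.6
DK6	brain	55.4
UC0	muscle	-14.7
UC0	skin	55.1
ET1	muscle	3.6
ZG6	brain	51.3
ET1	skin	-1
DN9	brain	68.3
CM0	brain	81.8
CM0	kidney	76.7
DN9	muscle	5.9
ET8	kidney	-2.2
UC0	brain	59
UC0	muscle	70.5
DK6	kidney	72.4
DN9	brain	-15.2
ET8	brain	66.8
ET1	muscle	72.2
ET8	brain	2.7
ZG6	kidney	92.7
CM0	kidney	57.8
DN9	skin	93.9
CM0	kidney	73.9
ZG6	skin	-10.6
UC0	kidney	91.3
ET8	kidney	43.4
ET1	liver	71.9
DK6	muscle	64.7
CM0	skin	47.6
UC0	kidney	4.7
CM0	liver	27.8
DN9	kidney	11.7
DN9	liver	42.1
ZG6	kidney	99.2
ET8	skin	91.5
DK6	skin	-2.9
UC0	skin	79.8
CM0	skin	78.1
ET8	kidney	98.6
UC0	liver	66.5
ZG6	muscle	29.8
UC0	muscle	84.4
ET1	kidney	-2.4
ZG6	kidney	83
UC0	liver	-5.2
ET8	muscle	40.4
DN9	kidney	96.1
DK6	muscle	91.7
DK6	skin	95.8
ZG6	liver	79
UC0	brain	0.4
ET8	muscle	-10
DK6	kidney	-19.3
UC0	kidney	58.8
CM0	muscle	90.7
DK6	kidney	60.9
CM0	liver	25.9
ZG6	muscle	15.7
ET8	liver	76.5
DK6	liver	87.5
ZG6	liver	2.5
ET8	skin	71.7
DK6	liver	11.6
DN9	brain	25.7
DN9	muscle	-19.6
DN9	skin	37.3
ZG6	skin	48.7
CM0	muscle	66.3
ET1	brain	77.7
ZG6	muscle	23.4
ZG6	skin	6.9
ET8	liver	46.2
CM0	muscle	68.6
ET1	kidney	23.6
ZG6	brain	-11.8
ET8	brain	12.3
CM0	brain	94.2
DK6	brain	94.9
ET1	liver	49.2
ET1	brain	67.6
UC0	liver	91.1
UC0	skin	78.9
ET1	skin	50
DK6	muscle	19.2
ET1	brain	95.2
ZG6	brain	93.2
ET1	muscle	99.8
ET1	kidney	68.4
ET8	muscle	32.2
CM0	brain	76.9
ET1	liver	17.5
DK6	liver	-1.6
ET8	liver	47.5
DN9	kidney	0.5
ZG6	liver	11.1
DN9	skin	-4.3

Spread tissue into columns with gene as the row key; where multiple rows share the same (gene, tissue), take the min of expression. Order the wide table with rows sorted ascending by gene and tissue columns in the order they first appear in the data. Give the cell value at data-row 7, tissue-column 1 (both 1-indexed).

-10.6

With rows sorted ascending by gene, row 7 is gene=ZG6. tissue columns in first-appearance order: skin, liver, brain, muscle, kidney; column 1 is skin.
Long rows with gene=ZG6, tissue=skin: min(-10.6, 48.7, 6.9) = -10.6.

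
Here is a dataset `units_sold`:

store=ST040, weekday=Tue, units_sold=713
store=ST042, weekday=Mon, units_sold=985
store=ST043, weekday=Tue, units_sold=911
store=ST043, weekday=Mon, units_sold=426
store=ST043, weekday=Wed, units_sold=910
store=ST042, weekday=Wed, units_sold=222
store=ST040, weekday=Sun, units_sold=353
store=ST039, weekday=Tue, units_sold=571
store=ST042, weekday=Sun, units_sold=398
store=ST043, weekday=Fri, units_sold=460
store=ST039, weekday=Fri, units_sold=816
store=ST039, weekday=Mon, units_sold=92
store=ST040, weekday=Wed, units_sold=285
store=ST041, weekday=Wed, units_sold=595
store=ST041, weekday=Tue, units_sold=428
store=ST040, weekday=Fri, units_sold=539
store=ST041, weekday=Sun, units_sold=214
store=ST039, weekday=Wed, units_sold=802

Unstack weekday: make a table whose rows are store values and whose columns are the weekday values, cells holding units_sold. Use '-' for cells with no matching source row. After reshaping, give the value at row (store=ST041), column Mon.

-

No long-format row has store=ST041 and weekday=Mon, so the cell is -.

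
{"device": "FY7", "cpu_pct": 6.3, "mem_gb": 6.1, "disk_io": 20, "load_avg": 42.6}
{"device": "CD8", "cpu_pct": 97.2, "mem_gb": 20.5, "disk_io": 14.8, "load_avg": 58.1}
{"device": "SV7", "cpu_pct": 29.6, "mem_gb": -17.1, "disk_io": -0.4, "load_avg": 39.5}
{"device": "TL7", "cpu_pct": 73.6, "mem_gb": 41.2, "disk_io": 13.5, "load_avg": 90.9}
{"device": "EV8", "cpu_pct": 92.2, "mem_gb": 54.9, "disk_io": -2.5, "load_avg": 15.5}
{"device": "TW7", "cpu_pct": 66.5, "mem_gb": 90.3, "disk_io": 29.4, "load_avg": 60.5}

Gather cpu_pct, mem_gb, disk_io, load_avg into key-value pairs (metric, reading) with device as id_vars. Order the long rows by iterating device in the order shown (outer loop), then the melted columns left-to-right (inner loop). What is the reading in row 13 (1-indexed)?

73.6

24 rows total (6 × 4). Row 13: index ⌊(13-1)/4⌋ = 3 into device → TL7; (13-1) mod 4 = 0 into the melted columns → cpu_pct.
So row 13 is (TL7, cpu_pct, 73.6); reading = 73.6.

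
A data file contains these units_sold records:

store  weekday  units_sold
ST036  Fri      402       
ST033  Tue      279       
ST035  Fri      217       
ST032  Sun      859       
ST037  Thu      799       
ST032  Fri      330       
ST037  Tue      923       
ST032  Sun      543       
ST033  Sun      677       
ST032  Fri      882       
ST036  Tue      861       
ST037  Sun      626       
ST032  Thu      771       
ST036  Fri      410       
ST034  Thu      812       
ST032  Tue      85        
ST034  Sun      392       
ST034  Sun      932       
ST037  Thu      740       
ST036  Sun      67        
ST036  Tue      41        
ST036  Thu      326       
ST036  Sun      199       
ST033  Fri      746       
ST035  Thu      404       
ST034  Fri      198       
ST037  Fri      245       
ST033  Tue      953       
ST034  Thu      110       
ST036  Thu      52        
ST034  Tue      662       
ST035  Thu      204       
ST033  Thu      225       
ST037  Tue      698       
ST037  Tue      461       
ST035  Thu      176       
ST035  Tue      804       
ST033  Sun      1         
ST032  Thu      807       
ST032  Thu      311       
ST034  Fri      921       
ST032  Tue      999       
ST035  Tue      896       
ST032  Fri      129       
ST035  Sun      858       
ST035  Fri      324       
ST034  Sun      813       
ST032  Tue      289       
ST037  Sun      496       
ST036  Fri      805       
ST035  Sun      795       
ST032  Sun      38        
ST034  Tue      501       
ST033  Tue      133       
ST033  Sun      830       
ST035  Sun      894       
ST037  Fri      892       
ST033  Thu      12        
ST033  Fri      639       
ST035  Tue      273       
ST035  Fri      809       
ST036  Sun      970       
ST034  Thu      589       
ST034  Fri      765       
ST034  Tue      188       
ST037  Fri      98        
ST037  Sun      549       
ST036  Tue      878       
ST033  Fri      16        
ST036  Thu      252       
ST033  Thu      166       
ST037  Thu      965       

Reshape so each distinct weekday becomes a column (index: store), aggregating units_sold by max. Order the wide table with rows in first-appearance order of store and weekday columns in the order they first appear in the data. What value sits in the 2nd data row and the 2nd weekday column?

With rows in first-appearance order of store, row 2 is store=ST033. weekday columns in first-appearance order: Fri, Tue, Sun, Thu; column 2 is Tue.
Long rows with store=ST033, weekday=Tue: max(279, 953, 133) = 953.

953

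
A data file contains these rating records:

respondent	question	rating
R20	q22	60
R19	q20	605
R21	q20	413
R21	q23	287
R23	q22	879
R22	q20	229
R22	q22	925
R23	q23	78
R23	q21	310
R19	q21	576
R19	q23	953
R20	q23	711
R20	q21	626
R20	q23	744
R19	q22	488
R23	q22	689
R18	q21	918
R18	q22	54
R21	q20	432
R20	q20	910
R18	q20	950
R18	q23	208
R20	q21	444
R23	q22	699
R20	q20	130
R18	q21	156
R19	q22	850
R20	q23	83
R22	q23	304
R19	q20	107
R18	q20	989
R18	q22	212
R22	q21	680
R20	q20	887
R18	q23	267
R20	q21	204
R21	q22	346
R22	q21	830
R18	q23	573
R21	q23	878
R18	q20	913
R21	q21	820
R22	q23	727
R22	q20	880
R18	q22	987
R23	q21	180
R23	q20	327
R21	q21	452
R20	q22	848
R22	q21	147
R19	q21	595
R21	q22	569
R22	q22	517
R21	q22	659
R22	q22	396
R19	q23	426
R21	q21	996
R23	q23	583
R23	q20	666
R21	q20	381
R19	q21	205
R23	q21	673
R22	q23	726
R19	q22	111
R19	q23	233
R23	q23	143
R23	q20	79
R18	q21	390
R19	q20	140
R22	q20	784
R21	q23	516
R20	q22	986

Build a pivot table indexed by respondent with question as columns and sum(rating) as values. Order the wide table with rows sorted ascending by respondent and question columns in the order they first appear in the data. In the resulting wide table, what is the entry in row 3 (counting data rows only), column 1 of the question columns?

1894

With rows sorted ascending by respondent, row 3 is respondent=R20. question columns in first-appearance order: q22, q20, q23, q21; column 1 is q22.
Long rows with respondent=R20, question=q22: 60 + 848 + 986 = 1894.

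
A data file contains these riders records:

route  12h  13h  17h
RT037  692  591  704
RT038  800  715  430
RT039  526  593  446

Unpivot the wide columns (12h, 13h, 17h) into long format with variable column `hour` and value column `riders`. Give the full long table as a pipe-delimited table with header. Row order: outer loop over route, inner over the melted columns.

| route | hour | riders |
| RT037 | 12h | 692 |
| RT037 | 13h | 591 |
| RT037 | 17h | 704 |
| RT038 | 12h | 800 |
| RT038 | 13h | 715 |
| RT038 | 17h | 430 |
| RT039 | 12h | 526 |
| RT039 | 13h | 593 |
| RT039 | 17h | 446 |

Each (route, column) pair becomes one row: 3 × 3 = 9 rows.
For example, (RT037, 12h) → riders=692.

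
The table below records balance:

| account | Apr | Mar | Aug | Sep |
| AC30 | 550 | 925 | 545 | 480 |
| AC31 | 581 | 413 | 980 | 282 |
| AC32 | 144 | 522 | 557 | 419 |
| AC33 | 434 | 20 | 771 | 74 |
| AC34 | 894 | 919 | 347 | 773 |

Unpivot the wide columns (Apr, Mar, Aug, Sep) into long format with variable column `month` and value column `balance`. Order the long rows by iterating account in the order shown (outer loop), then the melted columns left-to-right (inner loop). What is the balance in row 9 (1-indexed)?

20 rows total (5 × 4). Row 9: index ⌊(9-1)/4⌋ = 2 into account → AC32; (9-1) mod 4 = 0 into the melted columns → Apr.
So row 9 is (AC32, Apr, 144); balance = 144.

144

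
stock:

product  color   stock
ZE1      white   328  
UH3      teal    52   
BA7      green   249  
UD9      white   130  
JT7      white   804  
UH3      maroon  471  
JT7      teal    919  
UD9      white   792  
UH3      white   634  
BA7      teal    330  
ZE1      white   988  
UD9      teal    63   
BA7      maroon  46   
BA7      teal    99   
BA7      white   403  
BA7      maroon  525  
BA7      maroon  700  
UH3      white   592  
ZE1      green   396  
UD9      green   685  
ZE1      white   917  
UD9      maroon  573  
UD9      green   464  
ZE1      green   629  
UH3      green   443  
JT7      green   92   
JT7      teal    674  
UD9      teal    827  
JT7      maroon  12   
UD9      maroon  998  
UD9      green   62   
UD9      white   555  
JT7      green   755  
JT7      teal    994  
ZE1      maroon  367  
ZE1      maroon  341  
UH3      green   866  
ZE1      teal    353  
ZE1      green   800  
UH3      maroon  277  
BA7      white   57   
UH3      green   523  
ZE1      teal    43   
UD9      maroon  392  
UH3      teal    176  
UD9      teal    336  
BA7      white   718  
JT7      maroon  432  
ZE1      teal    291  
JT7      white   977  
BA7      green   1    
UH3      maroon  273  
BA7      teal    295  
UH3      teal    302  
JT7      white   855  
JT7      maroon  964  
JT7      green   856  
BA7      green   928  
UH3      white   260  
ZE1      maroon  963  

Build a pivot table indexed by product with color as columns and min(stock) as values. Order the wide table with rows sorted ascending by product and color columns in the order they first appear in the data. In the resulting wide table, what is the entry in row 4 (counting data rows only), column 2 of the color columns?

52

With rows sorted ascending by product, row 4 is product=UH3. color columns in first-appearance order: white, teal, green, maroon; column 2 is teal.
Long rows with product=UH3, color=teal: min(52, 176, 302) = 52.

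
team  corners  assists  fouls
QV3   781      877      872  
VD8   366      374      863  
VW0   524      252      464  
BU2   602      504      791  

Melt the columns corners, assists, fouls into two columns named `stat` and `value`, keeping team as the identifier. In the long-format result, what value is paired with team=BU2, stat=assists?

Unpivoting turns each (team, wide-column) pair into one long row.
The wide cell at row BU2, column assists holds 504, so the long row (BU2, assists) has value=504.

504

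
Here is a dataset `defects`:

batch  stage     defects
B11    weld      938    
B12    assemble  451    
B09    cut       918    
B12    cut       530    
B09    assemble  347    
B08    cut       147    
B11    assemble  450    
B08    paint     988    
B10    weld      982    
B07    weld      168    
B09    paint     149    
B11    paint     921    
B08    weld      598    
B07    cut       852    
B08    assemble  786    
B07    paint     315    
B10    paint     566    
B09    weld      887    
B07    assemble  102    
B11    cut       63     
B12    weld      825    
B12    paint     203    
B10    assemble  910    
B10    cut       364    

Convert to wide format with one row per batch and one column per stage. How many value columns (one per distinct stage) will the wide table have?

4 distinct stage values: weld, paint, assemble, cut.

4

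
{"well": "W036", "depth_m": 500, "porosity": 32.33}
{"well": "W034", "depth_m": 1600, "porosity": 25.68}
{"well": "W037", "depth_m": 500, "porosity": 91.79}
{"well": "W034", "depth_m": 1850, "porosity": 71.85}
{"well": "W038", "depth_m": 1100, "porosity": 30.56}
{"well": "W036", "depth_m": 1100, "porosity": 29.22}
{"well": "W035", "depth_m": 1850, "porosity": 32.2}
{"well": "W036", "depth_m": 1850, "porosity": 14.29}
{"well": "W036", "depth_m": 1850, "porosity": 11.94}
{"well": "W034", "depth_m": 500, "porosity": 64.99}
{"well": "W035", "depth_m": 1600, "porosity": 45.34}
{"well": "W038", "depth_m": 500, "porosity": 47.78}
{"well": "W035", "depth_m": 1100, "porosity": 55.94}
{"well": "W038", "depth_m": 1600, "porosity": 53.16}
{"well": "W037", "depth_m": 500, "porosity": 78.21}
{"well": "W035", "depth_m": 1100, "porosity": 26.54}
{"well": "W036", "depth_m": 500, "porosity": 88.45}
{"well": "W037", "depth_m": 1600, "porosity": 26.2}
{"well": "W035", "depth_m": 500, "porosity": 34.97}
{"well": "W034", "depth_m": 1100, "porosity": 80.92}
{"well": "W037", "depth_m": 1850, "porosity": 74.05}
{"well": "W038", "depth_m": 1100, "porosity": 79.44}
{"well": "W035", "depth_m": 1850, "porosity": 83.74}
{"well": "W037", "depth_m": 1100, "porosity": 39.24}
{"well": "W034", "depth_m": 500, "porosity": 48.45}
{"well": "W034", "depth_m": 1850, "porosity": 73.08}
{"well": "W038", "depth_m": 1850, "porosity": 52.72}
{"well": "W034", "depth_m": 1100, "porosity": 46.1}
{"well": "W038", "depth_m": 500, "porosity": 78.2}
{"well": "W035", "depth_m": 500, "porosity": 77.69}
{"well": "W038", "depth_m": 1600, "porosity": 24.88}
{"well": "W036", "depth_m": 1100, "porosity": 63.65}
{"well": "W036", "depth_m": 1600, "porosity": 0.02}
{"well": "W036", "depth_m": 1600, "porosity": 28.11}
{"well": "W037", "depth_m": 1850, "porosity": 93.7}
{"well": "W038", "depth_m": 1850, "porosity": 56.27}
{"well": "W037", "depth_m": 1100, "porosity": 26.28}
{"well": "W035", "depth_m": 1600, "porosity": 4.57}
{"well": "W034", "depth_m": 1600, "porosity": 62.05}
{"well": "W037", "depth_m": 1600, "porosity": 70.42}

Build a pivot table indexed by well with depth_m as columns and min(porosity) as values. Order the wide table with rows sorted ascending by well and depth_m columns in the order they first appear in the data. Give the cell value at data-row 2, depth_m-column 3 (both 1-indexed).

32.2

With rows sorted ascending by well, row 2 is well=W035. depth_m columns in first-appearance order: 500, 1600, 1850, 1100; column 3 is 1850.
Long rows with well=W035, depth_m=1850: min(32.2, 83.74) = 32.2.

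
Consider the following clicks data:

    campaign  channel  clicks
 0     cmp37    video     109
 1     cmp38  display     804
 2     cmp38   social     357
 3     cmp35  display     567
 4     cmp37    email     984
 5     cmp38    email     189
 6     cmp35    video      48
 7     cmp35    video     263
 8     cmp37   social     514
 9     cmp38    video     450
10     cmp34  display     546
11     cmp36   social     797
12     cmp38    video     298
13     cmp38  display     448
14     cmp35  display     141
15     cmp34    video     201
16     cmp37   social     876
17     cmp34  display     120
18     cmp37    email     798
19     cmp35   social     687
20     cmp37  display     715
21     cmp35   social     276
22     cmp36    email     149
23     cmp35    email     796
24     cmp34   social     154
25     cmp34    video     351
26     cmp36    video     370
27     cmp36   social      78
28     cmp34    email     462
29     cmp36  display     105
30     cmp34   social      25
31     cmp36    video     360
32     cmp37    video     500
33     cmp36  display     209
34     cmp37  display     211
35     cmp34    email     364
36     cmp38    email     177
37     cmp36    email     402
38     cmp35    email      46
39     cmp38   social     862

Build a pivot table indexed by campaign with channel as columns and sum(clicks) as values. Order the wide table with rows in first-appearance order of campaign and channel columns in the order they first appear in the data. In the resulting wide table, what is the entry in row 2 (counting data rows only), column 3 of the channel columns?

With rows in first-appearance order of campaign, row 2 is campaign=cmp38. channel columns in first-appearance order: video, display, social, email; column 3 is social.
Long rows with campaign=cmp38, channel=social: 357 + 862 = 1219.

1219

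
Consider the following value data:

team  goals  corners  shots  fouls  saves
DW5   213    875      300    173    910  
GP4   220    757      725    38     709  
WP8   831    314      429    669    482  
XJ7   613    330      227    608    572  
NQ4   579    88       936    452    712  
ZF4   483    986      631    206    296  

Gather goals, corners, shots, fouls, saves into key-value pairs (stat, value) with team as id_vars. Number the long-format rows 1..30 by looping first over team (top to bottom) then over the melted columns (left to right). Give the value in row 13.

30 rows total (6 × 5). Row 13: index ⌊(13-1)/5⌋ = 2 into team → WP8; (13-1) mod 5 = 2 into the melted columns → shots.
So row 13 is (WP8, shots, 429); value = 429.

429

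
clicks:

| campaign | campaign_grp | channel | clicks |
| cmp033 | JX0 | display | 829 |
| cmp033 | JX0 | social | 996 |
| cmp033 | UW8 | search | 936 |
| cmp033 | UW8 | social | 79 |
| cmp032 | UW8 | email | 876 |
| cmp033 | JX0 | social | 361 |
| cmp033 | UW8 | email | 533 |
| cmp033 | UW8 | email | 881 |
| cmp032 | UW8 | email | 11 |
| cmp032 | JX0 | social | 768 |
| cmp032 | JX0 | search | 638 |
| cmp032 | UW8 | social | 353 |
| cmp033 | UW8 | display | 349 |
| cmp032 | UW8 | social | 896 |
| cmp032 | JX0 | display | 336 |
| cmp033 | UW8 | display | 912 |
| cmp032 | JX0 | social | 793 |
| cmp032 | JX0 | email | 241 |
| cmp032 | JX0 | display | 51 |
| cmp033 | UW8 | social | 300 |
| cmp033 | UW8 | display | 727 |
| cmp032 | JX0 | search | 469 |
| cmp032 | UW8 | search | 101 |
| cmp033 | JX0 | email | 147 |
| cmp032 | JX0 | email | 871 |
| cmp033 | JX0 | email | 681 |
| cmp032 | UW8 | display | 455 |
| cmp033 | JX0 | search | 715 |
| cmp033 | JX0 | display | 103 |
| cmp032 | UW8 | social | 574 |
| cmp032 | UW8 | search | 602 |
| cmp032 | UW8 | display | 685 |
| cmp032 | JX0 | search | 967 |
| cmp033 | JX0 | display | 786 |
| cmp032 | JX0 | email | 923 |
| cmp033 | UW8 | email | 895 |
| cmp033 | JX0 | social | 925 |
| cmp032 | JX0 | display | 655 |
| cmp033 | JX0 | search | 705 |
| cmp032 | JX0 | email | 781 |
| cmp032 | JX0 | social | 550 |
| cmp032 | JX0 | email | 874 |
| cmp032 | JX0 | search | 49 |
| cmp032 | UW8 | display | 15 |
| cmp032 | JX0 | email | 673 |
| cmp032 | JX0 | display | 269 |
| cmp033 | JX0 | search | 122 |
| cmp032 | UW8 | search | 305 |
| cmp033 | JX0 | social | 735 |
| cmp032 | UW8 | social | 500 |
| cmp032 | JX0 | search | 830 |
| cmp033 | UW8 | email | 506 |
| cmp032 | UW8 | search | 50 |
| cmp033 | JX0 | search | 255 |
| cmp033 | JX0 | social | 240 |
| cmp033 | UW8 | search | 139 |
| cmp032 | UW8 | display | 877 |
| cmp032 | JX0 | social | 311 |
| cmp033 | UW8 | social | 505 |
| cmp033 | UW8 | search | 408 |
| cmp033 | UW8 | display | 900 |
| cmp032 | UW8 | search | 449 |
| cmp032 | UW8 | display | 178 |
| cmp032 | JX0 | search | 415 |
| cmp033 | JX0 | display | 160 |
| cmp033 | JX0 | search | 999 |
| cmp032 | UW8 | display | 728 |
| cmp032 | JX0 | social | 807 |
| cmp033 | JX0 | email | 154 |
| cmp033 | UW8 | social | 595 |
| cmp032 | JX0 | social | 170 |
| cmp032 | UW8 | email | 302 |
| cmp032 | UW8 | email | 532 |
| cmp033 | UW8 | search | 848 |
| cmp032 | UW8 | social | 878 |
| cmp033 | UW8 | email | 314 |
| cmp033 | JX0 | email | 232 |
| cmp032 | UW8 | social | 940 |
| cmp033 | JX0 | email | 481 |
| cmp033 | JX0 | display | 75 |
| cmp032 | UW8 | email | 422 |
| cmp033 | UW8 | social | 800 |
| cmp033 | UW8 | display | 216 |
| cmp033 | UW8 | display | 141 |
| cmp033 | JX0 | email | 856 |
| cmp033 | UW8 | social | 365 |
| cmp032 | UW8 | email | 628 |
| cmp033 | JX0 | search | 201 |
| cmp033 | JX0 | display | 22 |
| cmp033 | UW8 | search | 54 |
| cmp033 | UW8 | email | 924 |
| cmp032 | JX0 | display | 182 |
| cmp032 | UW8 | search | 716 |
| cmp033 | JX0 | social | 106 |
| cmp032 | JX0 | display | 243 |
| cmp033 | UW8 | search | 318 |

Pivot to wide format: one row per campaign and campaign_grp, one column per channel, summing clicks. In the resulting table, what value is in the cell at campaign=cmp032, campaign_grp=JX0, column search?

3368

Rows with campaign=cmp032, campaign_grp=JX0 and channel=search: clicks values are 638, 469, 967, 49, 830, 415.
638 + 469 + 967 + 49 + 830 + 415 = 3368.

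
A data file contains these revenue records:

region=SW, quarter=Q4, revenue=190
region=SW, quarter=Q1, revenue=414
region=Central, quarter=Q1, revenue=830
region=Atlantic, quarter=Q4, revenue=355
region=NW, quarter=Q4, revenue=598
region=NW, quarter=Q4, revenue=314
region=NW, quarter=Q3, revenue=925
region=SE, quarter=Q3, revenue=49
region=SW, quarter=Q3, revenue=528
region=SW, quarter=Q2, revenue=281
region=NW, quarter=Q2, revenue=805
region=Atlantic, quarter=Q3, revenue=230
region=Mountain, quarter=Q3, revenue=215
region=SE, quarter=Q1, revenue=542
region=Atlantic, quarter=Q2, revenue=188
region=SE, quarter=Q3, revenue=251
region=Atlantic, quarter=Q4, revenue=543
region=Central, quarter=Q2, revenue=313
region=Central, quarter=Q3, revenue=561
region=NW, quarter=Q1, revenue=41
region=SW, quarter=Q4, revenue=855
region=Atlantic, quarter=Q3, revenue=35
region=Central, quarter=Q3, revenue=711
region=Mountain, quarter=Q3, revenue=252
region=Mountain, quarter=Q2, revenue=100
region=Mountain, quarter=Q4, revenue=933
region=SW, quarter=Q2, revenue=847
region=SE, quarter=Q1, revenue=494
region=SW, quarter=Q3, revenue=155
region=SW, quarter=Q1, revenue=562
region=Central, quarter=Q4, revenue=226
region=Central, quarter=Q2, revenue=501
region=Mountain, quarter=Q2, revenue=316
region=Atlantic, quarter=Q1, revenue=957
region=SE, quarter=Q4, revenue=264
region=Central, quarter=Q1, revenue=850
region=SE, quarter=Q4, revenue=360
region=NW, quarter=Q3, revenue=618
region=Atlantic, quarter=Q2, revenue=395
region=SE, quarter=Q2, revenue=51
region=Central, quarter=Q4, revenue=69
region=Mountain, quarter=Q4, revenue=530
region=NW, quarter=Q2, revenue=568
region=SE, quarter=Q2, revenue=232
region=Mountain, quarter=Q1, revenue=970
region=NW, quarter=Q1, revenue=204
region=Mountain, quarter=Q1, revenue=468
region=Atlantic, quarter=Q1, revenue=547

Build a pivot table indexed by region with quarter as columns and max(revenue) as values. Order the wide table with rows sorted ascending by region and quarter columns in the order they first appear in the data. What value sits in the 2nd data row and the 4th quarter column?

501

With rows sorted ascending by region, row 2 is region=Central. quarter columns in first-appearance order: Q4, Q1, Q3, Q2; column 4 is Q2.
Long rows with region=Central, quarter=Q2: max(313, 501) = 501.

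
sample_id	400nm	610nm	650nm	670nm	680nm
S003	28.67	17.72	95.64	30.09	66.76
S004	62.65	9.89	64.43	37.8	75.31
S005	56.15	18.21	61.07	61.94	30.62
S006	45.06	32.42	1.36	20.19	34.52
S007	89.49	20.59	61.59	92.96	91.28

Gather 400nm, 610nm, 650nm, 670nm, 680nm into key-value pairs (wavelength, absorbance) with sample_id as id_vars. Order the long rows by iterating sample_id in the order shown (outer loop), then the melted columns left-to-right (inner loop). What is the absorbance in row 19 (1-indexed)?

25 rows total (5 × 5). Row 19: index ⌊(19-1)/5⌋ = 3 into sample_id → S006; (19-1) mod 5 = 3 into the melted columns → 670nm.
So row 19 is (S006, 670nm, 20.19); absorbance = 20.19.

20.19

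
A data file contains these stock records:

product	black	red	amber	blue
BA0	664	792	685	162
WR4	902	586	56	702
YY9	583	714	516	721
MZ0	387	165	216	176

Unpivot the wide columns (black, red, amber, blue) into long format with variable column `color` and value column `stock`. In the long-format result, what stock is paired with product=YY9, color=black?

Unpivoting turns each (product, wide-column) pair into one long row.
The wide cell at row YY9, column black holds 583, so the long row (YY9, black) has stock=583.

583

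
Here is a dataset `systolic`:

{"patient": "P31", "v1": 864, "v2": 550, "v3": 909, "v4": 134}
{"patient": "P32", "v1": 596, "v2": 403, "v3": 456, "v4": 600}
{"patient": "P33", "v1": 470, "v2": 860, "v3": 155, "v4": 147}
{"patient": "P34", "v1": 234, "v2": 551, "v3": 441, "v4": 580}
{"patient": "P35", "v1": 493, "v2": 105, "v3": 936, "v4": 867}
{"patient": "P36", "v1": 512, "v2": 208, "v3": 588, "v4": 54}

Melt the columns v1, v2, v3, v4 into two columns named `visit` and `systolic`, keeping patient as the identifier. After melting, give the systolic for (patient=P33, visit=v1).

Unpivoting turns each (patient, wide-column) pair into one long row.
The wide cell at row P33, column v1 holds 470, so the long row (P33, v1) has systolic=470.

470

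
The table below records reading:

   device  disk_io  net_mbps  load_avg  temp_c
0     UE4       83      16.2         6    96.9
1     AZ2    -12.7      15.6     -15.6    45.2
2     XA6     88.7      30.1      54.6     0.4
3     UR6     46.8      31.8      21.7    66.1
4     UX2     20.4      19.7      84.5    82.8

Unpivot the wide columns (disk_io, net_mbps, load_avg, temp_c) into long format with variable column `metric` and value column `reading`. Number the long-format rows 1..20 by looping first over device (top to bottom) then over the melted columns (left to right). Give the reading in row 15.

21.7

20 rows total (5 × 4). Row 15: index ⌊(15-1)/4⌋ = 3 into device → UR6; (15-1) mod 4 = 2 into the melted columns → load_avg.
So row 15 is (UR6, load_avg, 21.7); reading = 21.7.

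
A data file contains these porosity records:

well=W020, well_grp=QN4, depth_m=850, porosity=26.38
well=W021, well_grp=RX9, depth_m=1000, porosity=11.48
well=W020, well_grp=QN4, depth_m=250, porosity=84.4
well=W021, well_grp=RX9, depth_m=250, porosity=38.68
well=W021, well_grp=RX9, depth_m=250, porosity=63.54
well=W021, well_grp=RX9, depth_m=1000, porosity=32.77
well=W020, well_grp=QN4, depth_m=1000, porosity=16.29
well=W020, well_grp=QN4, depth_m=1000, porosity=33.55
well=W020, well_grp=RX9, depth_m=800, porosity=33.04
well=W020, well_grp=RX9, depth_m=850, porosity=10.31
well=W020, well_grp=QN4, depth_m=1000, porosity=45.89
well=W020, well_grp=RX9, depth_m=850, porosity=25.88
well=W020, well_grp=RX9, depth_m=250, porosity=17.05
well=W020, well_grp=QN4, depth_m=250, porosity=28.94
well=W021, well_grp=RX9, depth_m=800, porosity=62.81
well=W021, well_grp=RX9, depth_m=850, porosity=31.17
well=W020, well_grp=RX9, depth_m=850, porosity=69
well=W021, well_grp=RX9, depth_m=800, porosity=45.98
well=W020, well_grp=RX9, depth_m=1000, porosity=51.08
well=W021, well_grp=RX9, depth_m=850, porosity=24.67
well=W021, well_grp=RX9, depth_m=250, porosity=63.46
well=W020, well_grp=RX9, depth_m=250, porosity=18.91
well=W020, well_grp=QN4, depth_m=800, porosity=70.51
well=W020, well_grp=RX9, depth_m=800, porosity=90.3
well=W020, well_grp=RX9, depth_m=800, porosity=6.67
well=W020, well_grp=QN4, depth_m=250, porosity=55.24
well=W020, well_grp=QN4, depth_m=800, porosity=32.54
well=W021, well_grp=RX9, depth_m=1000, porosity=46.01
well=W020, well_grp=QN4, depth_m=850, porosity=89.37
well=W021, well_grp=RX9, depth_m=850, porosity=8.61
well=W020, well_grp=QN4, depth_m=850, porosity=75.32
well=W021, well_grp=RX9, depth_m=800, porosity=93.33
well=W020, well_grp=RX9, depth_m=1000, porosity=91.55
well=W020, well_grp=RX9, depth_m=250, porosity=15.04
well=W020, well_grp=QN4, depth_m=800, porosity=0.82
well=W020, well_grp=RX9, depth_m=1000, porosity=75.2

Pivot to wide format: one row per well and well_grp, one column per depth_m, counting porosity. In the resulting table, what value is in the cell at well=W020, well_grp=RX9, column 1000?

Rows with well=W020, well_grp=RX9 and depth_m=1000: porosity values are 51.08, 91.55, 75.2.
3 rows match — count = 3.

3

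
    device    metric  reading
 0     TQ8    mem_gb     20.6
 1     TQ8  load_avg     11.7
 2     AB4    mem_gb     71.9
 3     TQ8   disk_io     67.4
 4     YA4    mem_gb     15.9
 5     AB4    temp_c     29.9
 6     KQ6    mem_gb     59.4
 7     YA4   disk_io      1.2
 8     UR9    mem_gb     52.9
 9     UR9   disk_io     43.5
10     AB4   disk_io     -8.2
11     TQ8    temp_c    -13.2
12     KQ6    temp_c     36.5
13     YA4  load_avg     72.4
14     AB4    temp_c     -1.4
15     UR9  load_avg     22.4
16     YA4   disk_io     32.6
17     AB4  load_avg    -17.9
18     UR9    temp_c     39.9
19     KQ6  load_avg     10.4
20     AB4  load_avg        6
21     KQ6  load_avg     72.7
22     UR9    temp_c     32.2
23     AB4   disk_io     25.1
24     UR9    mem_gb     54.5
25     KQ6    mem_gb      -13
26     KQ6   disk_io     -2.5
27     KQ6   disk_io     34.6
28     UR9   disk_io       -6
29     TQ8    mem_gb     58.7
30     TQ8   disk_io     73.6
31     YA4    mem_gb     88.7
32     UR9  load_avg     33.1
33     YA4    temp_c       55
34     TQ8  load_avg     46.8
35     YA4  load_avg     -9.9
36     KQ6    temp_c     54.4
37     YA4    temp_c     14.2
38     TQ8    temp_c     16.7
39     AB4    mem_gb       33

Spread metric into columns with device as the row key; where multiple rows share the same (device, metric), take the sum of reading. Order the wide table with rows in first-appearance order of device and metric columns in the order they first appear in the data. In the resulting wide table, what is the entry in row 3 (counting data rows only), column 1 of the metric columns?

104.6

With rows in first-appearance order of device, row 3 is device=YA4. metric columns in first-appearance order: mem_gb, load_avg, disk_io, temp_c; column 1 is mem_gb.
Long rows with device=YA4, metric=mem_gb: 15.9 + 88.7 = 104.6.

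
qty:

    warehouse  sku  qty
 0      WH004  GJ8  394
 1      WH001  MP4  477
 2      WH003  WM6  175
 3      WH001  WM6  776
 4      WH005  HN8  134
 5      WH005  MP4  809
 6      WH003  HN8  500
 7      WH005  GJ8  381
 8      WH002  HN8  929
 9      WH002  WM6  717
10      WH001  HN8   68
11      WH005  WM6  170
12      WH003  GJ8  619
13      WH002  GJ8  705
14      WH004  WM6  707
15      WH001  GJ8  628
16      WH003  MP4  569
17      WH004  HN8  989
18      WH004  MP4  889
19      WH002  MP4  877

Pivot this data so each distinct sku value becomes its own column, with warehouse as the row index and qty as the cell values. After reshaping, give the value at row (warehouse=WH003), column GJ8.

Wide layout: rows indexed by warehouse, columns are the 4 distinct sku values (GJ8, MP4, WM6, HN8).
Cell (warehouse=WH003, sku=GJ8) draws from the long row where warehouse=WH003 and sku=GJ8, which has qty=619.

619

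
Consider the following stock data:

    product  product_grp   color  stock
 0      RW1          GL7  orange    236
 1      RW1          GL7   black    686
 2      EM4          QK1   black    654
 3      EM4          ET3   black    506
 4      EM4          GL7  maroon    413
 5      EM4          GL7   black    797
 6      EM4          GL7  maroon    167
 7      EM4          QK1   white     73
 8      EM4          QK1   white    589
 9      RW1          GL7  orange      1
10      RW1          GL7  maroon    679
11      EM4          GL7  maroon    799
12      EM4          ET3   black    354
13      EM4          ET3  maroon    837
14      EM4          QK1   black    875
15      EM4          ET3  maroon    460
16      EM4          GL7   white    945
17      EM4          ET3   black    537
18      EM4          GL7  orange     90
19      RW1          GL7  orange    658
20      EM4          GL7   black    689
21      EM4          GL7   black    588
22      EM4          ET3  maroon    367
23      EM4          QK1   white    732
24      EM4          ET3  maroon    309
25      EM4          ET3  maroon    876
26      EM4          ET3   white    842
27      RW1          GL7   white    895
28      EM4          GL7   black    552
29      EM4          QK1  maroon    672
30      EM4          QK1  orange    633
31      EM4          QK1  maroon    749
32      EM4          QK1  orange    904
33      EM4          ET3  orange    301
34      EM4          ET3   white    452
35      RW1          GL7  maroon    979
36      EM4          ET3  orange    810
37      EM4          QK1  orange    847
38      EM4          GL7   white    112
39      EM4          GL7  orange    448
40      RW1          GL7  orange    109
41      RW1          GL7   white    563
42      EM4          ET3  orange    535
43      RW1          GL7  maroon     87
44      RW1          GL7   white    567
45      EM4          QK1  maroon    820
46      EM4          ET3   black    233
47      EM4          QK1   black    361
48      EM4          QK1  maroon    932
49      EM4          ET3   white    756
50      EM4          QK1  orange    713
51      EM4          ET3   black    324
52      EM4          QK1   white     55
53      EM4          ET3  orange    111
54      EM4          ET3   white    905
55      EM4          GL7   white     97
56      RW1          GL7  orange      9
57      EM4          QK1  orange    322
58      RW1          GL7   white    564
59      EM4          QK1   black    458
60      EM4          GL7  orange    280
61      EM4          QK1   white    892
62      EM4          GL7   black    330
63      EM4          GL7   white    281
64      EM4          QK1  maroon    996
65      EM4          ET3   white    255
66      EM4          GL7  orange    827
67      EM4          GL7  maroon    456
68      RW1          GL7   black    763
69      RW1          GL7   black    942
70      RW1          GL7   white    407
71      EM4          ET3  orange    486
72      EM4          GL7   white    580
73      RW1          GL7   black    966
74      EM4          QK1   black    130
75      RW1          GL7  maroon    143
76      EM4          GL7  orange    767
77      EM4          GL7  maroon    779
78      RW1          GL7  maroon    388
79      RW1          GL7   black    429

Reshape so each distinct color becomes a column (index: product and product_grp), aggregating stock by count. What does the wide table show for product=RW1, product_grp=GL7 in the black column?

5

Rows with product=RW1, product_grp=GL7 and color=black: stock values are 686, 763, 942, 966, 429.
5 rows match — count = 5.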